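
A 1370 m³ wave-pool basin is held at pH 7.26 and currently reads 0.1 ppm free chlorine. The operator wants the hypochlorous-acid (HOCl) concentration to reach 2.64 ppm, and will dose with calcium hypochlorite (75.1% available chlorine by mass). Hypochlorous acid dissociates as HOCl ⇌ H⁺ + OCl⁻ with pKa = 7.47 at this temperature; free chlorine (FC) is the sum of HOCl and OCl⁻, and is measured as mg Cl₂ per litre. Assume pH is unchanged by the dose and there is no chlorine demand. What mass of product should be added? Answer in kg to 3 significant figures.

7.60 kg

Volume: 1370 m³ = 1,370,000 L.
[OCl⁻]/[HOCl] = 10^(pH − pKa) = 10^(7.26 − 7.47) = 0.6166; fraction as HOCl = 1/(1 + 0.6166) = 0.6186.
Free chlorine required for 2.64 ppm HOCl: 2.64 / 0.6186 = 4.268 ppm.
FC to add: 4.268 − 0.1 = 4.168 mg/L as Cl₂.
Cl₂ equivalent: 4.168 mg/L × 1,370,000 L = 5710 g.
Product at 75.1% available Cl: 5710 / 0.751 = 7603 g.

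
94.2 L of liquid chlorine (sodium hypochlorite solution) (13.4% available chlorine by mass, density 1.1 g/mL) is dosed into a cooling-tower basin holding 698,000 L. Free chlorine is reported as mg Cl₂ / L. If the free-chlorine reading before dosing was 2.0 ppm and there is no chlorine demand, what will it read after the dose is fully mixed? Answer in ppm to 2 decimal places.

21.89 ppm

Mass of solution: 94.2 L × 1000 mL/L × 1.1 g/mL = 103,600 g.
Available chlorine delivered: 103,600 g × 0.134 = 13,890 g as Cl₂.
Concentration rise: 13,890 g / 698,000 L = 19.89 mg/L = 19.89 ppm.
Final FC: 2.0 + 19.89 = 21.89 ppm.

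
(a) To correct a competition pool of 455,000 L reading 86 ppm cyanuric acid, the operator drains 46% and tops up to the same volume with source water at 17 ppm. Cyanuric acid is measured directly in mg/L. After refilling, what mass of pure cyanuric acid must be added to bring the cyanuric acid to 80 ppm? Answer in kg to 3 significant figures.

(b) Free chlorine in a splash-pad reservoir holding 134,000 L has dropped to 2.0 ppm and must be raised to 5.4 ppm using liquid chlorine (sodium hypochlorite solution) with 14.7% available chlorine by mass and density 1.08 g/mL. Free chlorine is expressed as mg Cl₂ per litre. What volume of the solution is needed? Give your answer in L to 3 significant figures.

(a) 11.7 kg; (b) 2.87 L

(a) After draining 46% and refilling: 86 × 0.54 + 17 × 0.46 = 54.26 ppm.
(a) Deficit to target: 80 − 54.26 = 25.74 mg/L.
(a) Mass: 25.74 mg/L × 455,000 L = 11,710 g cyanuric acid.

(b) Chlorine deficit: 5.4 − 2.0 = 3.4 ppm = 3.4 mg/L as Cl₂.
(b) Cl₂ equivalent needed: 3.4 mg/L × 134,000 L = 455,600 mg = 455.6 g.
(b) Product at 14.7% available chlorine: 455.6 / 0.147 = 3099 g.
(b) Volume at density 1.08 g/mL: 3099 g ÷ 1.08 g/mL = 2870 mL.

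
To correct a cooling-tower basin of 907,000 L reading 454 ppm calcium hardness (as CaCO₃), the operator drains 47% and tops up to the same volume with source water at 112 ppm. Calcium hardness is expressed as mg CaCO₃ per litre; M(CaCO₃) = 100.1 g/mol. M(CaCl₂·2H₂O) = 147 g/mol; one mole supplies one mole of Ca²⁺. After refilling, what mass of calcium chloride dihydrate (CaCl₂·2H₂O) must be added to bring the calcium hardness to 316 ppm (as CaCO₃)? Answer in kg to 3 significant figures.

After draining 47% and refilling: 454 × 0.53 + 112 × 0.47 = 293.26 ppm.
Deficit to target: 316 − 293.26 = 22.74 mg/L.
As CaCO₃: 22.74 mg/L × 907,000 L = 20,630 g; ÷ 100.1 = 206 mol Ca²⁺.
Mass: 206 × 147 = 30,290 g.

30.3 kg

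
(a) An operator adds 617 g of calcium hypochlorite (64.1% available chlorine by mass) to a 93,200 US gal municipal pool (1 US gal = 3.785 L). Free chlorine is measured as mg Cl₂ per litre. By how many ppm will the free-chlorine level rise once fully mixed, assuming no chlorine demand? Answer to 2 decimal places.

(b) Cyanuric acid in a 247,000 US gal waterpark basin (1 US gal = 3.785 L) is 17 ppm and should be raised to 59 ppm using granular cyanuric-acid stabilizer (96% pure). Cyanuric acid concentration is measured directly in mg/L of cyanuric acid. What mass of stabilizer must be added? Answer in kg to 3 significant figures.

(a) Volume: 93,200 US gal × 3.785 L/gal = 352,762 L.
(a) Available chlorine delivered: 617 g × 0.641 = 395.5 g as Cl₂.
(a) Concentration rise: 395.5 g / 352,762 L = 1.121 mg/L = 1.12 ppm.

(b) Volume: 247,000 US gal × 3.785 L/gal = 934,895 L.
(b) CYA to add: (59 − 17) = 42 mg/L × 934,895 L = 39,270 g cyanuric acid.
(b) At 96% purity: 39,270 / 0.96 = 40,900 g product.

(a) 1.12 ppm; (b) 40.9 kg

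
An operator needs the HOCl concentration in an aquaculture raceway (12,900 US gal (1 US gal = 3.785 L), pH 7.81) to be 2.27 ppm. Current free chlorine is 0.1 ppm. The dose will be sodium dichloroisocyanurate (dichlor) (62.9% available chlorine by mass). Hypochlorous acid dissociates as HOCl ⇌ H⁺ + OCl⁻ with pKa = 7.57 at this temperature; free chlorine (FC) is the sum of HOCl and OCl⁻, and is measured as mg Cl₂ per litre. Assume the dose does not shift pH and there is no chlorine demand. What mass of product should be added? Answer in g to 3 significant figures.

475 g

Volume: 12,900 US gal × 3.785 L/gal = 48,826 L.
[OCl⁻]/[HOCl] = 10^(pH − pKa) = 10^(7.81 − 7.57) = 1.738; fraction as HOCl = 1/(1 + 1.738) = 0.3653.
Free chlorine required for 2.27 ppm HOCl: 2.27 / 0.3653 = 6.215 ppm.
FC to add: 6.215 − 0.1 = 6.115 mg/L as Cl₂.
Cl₂ equivalent: 6.115 mg/L × 48,826 L = 298.6 g.
Product at 62.9% available Cl: 298.6 / 0.629 = 474.7 g.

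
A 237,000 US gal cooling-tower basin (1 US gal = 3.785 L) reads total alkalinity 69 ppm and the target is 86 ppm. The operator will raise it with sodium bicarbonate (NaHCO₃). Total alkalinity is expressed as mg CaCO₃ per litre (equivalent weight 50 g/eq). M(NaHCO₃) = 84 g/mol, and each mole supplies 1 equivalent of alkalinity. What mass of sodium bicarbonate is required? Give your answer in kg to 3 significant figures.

Volume: 237,000 US gal × 3.785 L/gal = 897,045 L.
Alkalinity to add: (86 − 69) = 17 mg/L as CaCO₃ × 897,045 L = 15,250 g as CaCO₃.
Equivalents: 15,250 g ÷ 50 g/eq = 305 eq.
NaHCO₃ supplies 1 eq per mole → 305 mol.
Mass: 305 mol × 84 g/mol = 25,620 g.

25.6 kg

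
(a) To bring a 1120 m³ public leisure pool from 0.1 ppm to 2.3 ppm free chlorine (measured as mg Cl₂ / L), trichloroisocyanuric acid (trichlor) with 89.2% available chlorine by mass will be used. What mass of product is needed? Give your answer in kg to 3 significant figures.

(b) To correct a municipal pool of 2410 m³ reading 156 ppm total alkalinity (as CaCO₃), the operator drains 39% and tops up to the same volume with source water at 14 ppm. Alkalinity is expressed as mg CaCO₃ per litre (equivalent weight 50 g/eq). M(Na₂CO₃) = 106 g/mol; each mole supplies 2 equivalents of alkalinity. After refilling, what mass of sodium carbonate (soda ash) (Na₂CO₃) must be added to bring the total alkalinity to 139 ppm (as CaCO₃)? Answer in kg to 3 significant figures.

(a) 2.76 kg; (b) 98.0 kg

(a) Volume: 1120 m³ = 1,120,000 L.
(a) Chlorine deficit: 2.3 − 0.1 = 2.2 ppm = 2.2 mg/L as Cl₂.
(a) Cl₂ equivalent needed: 2.2 mg/L × 1,120,000 L = 2,464,000 mg = 2464 g.
(a) Product at 89.2% available chlorine: 2464 / 0.892 = 2762 g.

(b) Volume: 2410 m³ = 2,410,000 L.
(b) After draining 39% and refilling: 156 × 0.61 + 14 × 0.39 = 100.62 ppm.
(b) Deficit to target: 139 − 100.62 = 38.38 mg/L.
(b) As CaCO₃: 38.38 mg/L × 2,410,000 L = 92,500 g; ÷ 50 g/eq ÷ 2 = 925 mol Na₂CO₃.
(b) Mass: 925 × 106 = 98,050 g.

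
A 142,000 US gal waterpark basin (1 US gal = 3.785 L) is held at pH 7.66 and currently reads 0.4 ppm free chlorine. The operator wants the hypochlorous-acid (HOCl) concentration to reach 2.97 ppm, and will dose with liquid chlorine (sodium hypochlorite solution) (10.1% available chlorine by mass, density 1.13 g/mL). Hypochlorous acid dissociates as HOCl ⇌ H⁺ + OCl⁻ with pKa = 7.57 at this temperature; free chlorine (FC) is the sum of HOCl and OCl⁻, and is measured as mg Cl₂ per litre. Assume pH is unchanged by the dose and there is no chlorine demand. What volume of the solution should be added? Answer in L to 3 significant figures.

29.3 L

Volume: 142,000 US gal × 3.785 L/gal = 537,470 L.
[OCl⁻]/[HOCl] = 10^(pH − pKa) = 10^(7.66 − 7.57) = 1.23; fraction as HOCl = 1/(1 + 1.23) = 0.4484.
Free chlorine required for 2.97 ppm HOCl: 2.97 / 0.4484 = 6.624 ppm.
FC to add: 6.624 − 0.4 = 6.224 mg/L as Cl₂.
Cl₂ equivalent: 6.224 mg/L × 537,470 L = 3345 g.
Product at 10.1% available Cl: 3345 / 0.101 = 33,120 g.
Volume: 33,120 g ÷ 1.13 g/mL = 29,310 mL.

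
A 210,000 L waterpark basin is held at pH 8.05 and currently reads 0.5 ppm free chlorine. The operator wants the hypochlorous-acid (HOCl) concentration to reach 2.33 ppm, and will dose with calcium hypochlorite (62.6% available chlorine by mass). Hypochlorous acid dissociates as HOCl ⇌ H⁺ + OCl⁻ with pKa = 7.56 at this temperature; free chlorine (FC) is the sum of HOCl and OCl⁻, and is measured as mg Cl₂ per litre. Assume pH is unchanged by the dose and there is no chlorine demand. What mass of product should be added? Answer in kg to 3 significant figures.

[OCl⁻]/[HOCl] = 10^(pH − pKa) = 10^(8.05 − 7.56) = 3.09; fraction as HOCl = 1/(1 + 3.09) = 0.2445.
Free chlorine required for 2.33 ppm HOCl: 2.33 / 0.2445 = 9.53 ppm.
FC to add: 9.53 − 0.5 = 9.03 mg/L as Cl₂.
Cl₂ equivalent: 9.03 mg/L × 210,000 L = 1896 g.
Product at 62.6% available Cl: 1896 / 0.626 = 3029 g.

3.03 kg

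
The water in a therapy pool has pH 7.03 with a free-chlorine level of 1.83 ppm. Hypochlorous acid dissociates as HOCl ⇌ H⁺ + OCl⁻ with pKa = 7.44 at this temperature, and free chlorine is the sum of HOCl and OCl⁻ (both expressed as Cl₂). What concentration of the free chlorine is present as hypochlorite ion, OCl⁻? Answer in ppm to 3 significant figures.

0.513 ppm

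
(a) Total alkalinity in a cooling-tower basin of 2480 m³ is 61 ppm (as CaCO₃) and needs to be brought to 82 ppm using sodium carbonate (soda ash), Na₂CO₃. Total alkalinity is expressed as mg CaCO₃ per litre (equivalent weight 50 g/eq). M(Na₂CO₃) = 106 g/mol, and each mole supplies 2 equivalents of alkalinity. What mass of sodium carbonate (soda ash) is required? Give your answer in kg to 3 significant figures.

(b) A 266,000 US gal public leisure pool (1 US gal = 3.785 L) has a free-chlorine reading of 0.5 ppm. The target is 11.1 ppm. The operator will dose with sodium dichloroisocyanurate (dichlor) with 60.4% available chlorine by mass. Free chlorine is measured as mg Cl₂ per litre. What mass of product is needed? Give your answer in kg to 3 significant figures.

(a) 55.2 kg; (b) 17.7 kg

(a) Volume: 2480 m³ = 2,480,000 L.
(a) Alkalinity to add: (82 − 61) = 21 mg/L as CaCO₃ × 2,480,000 L = 52,080 g as CaCO₃.
(a) Equivalents: 52,080 g ÷ 50 g/eq = 1042 eq.
(a) Each mole of Na₂CO₃ supplies 2 eq, so 1042 / 2 = 520.8 mol.
(a) Mass: 520.8 mol × 106 g/mol = 55,200 g.

(b) Volume: 266,000 US gal × 3.785 L/gal = 1,006,810 L.
(b) Chlorine deficit: 11.1 − 0.5 = 10.6 ppm = 10.6 mg/L as Cl₂.
(b) Cl₂ equivalent needed: 10.6 mg/L × 1,006,810 L = 10,670,000 mg = 10,670 g.
(b) Product at 60.4% available chlorine: 10,670 / 0.604 = 17,670 g.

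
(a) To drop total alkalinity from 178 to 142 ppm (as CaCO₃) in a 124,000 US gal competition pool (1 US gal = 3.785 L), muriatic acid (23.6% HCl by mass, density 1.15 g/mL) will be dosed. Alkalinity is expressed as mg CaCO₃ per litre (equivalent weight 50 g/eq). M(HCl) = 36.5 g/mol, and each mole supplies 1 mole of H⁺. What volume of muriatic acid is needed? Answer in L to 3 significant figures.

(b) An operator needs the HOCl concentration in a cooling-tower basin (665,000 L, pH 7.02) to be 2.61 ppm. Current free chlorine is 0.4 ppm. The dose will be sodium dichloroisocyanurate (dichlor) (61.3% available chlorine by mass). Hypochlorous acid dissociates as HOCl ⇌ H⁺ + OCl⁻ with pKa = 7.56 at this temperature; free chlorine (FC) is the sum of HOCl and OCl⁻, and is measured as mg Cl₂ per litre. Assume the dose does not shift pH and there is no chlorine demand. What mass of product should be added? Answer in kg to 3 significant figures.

(a) 45.4 L; (b) 3.21 kg

(a) Volume: 124,000 US gal × 3.785 L/gal = 469,340 L.
(a) Alkalinity to neutralize: (178 − 142) = 36 mg/L as CaCO₃ × 469,340 L = 16,900 g as CaCO₃.
(a) Equivalents of H⁺ required: 16,900 ÷ 50 g/eq = 337.9 eq = 337.9 mol HCl.
(a) Mass of HCl: 337.9 × 36.5 = 12,330 g.
(a) Mass of 23.6% solution: 12,330 / 0.236 = 52,260 g.
(a) Volume: 52,260 g ÷ 1.15 g/mL = 45,450 mL.

(b) [OCl⁻]/[HOCl] = 10^(pH − pKa) = 10^(7.02 − 7.56) = 0.2884; fraction as HOCl = 1/(1 + 0.2884) = 0.7762.
(b) Free chlorine required for 2.61 ppm HOCl: 2.61 / 0.7762 = 3.363 ppm.
(b) FC to add: 3.363 − 0.4 = 2.963 mg/L as Cl₂.
(b) Cl₂ equivalent: 2.963 mg/L × 665,000 L = 1970 g.
(b) Product at 61.3% available Cl: 1970 / 0.613 = 3214 g.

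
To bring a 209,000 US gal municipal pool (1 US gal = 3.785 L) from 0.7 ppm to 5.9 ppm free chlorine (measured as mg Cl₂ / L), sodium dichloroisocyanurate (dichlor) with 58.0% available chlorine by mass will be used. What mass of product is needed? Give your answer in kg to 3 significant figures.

Volume: 209,000 US gal × 3.785 L/gal = 791,065 L.
Chlorine deficit: 5.9 − 0.7 = 5.2 ppm = 5.2 mg/L as Cl₂.
Cl₂ equivalent needed: 5.2 mg/L × 791,065 L = 4,114,000 mg = 4114 g.
Product at 58.0% available chlorine: 4114 / 0.58 = 7092 g.

7.09 kg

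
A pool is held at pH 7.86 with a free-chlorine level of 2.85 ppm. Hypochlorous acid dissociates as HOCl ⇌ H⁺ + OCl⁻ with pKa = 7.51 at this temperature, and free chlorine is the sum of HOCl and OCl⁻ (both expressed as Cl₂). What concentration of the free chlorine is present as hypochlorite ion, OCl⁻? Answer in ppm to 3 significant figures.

[OCl⁻]/[HOCl] = 10^(pH − pKa) = 10^(7.86 − 7.51) = 10^0.35 = 2.239.
Fraction as HOCl = 1 / (1 + 2.239) = 0.3088.
OCl⁻ = (1 − 0.3088) × 2.85 ppm = 1.97 ppm.

1.97 ppm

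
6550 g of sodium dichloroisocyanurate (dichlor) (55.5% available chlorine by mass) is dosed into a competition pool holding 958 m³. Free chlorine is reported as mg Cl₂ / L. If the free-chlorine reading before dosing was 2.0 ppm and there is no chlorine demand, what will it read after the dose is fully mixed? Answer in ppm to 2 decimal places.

Volume: 958 m³ = 958,000 L.
Available chlorine delivered: 6550 g × 0.555 = 3635 g as Cl₂.
Concentration rise: 3635 g / 958,000 L = 3.795 mg/L = 3.79 ppm.
Final FC: 2.0 + 3.79 = 5.79 ppm.

5.79 ppm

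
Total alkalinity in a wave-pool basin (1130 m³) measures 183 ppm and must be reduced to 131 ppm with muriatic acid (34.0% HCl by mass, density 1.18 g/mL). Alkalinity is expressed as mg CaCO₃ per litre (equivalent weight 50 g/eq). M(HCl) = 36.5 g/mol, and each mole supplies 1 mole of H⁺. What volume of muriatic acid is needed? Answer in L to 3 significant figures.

Volume: 1130 m³ = 1,130,000 L.
Alkalinity to neutralize: (183 − 131) = 52 mg/L as CaCO₃ × 1,130,000 L = 58,760 g as CaCO₃.
Equivalents of H⁺ required: 58,760 ÷ 50 g/eq = 1175 eq = 1175 mol HCl.
Mass of HCl: 1175 × 36.5 = 42,890 g.
Mass of 34.0% solution: 42,890 / 0.34 = 126,200 g.
Volume: 126,200 g ÷ 1.18 g/mL = 106,900 mL.

107 L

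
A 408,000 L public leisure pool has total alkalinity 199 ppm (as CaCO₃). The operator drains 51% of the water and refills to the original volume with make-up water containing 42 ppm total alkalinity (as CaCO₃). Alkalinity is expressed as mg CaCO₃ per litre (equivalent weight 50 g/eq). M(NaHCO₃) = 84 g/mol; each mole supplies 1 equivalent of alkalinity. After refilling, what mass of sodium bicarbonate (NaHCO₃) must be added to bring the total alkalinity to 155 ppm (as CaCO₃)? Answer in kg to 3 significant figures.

After draining 51% and refilling: 199 × 0.49 + 42 × 0.51 = 118.93 ppm.
Deficit to target: 155 − 118.93 = 36.07 mg/L.
As CaCO₃: 36.07 mg/L × 408,000 L = 14,720 g; ÷ 50 g/eq ÷ 1 = 294.3 mol NaHCO₃.
Mass: 294.3 × 84 = 24,720 g.

24.7 kg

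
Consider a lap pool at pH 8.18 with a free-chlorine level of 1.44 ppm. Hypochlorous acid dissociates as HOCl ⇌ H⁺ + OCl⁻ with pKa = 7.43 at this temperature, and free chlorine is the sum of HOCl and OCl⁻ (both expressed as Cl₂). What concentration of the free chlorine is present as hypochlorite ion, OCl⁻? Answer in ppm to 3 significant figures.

1.22 ppm

[OCl⁻]/[HOCl] = 10^(pH − pKa) = 10^(8.18 − 7.43) = 10^0.75 = 5.623.
Fraction as HOCl = 1 / (1 + 5.623) = 0.151.
OCl⁻ = (1 − 0.151) × 1.44 ppm = 1.223 ppm.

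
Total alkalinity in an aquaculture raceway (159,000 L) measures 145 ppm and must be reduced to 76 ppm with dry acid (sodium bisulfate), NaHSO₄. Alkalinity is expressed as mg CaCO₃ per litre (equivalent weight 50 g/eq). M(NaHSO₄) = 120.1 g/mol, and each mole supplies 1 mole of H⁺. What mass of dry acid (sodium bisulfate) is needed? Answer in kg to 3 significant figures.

Alkalinity to neutralize: (145 − 76) = 69 mg/L as CaCO₃ × 159,000 L = 10,970 g as CaCO₃.
Equivalents of H⁺ required: 10,970 ÷ 50 g/eq = 219.4 eq = 219.4 mol NaHSO₄.
Mass of NaHSO₄: 219.4 × 120.1 = 26,350 g.

26.4 kg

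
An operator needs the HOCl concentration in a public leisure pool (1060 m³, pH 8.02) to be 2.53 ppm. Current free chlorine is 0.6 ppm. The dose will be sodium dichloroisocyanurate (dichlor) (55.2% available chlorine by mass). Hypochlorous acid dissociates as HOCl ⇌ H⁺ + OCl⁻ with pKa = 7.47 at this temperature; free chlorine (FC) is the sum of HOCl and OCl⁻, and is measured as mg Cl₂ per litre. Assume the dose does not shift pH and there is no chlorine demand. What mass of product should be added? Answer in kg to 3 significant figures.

20.9 kg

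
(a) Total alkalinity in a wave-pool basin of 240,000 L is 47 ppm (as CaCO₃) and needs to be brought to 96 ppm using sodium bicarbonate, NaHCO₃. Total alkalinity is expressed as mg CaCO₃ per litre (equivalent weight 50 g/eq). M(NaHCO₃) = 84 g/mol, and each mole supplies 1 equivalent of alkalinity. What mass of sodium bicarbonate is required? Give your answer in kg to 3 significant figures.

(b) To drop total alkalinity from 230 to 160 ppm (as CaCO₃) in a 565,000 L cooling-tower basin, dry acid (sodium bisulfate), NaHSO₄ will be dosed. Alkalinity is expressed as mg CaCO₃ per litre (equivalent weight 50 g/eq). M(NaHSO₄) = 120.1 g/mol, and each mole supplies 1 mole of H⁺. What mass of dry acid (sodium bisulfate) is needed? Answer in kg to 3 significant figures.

(a) Alkalinity to add: (96 − 47) = 49 mg/L as CaCO₃ × 240,000 L = 11,760 g as CaCO₃.
(a) Equivalents: 11,760 g ÷ 50 g/eq = 235.2 eq.
(a) NaHCO₃ supplies 1 eq per mole → 235.2 mol.
(a) Mass: 235.2 mol × 84 g/mol = 19,760 g.

(b) Alkalinity to neutralize: (230 − 160) = 70 mg/L as CaCO₃ × 565,000 L = 39,550 g as CaCO₃.
(b) Equivalents of H⁺ required: 39,550 ÷ 50 g/eq = 791 eq = 791 mol NaHSO₄.
(b) Mass of NaHSO₄: 791 × 120.1 = 95,000 g.

(a) 19.8 kg; (b) 95.0 kg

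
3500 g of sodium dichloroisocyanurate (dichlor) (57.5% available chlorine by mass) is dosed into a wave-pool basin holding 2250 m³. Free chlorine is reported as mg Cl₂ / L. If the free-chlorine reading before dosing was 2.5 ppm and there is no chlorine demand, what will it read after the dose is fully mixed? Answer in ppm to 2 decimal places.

3.39 ppm

Volume: 2250 m³ = 2,250,000 L.
Available chlorine delivered: 3500 g × 0.575 = 2012 g as Cl₂.
Concentration rise: 2012 g / 2,250,000 L = 0.8944 mg/L = 0.89 ppm.
Final FC: 2.5 + 0.89 = 3.39 ppm.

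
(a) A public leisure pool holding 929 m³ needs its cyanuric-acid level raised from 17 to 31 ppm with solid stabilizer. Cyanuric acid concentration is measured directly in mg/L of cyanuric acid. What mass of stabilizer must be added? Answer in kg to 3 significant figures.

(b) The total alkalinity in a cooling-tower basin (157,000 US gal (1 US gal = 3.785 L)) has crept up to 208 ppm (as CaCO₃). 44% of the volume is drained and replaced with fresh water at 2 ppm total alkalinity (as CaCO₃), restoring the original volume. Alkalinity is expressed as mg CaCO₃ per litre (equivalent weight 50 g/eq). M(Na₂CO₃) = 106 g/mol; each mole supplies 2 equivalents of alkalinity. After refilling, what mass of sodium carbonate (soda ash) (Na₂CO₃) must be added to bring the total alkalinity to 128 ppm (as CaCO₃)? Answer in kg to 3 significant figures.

(a) Volume: 929 m³ = 929,000 L.
(a) CYA to add: (31 − 17) = 14 mg/L × 929,000 L = 13,010 g cyanuric acid.

(b) Volume: 157,000 US gal × 3.785 L/gal = 594,245 L.
(b) After draining 44% and refilling: 208 × 0.56 + 2 × 0.44 = 117.36 ppm.
(b) Deficit to target: 128 − 117.36 = 10.64 mg/L.
(b) As CaCO₃: 10.64 mg/L × 594,245 L = 6323 g; ÷ 50 g/eq ÷ 2 = 63.23 mol Na₂CO₃.
(b) Mass: 63.23 × 106 = 6702 g.

(a) 13.0 kg; (b) 6.70 kg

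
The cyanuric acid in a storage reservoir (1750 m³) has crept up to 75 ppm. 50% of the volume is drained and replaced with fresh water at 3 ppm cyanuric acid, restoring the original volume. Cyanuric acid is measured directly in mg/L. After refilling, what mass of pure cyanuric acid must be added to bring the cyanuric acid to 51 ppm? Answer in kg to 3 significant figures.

21.0 kg

Volume: 1750 m³ = 1,750,000 L.
After draining 50% and refilling: 75 × 0.50 + 3 × 0.50 = 39 ppm.
Deficit to target: 51 − 39 = 12 mg/L.
Mass: 12 mg/L × 1,750,000 L = 21,000 g cyanuric acid.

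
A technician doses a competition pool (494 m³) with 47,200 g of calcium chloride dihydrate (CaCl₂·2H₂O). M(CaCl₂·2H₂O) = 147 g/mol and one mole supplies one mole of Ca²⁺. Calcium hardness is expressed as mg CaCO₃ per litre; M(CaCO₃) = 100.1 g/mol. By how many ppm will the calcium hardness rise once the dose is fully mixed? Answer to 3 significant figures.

Volume: 494 m³ = 494,000 L.
Moles of Ca²⁺: 47,200 g ÷ 147 g/mol = 321.1 mol.
As CaCO₃: 321.1 mol × 100.1 g/mol = 32,140 g.
Rise: 32,140 g / 494,000 L × 1000 = 65.06 mg/L.

65.1 ppm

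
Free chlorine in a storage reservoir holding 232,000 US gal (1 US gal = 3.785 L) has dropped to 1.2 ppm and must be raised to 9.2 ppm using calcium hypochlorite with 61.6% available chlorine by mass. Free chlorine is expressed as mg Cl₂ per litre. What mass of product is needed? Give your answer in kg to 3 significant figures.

Volume: 232,000 US gal × 3.785 L/gal = 878,120 L.
Chlorine deficit: 9.2 − 1.2 = 8 ppm = 8 mg/L as Cl₂.
Cl₂ equivalent needed: 8 mg/L × 878,120 L = 7,025,000 mg = 7025 g.
Product at 61.6% available chlorine: 7025 / 0.616 = 11,400 g.

11.4 kg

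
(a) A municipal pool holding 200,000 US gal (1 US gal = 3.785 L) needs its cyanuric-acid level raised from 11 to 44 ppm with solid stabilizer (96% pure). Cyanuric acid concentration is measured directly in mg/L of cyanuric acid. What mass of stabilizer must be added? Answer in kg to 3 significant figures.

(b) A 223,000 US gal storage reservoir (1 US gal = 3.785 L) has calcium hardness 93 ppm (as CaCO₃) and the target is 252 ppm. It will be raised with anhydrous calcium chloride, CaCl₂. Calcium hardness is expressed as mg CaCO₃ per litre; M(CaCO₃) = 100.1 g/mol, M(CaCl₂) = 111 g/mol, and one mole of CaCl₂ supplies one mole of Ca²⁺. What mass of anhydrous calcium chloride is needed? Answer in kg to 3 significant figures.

(a) Volume: 200,000 US gal × 3.785 L/gal = 757,000 L.
(a) CYA to add: (44 − 11) = 33 mg/L × 757,000 L = 24,980 g cyanuric acid.
(a) At 96% purity: 24,980 / 0.96 = 26,020 g product.

(b) Volume: 223,000 US gal × 3.785 L/gal = 844,055 L.
(b) Hardness to add: (252 − 93) = 159 mg/L as CaCO₃ × 844,055 L = 134,200 g as CaCO₃.
(b) Moles of Ca²⁺ (1 mol Ca²⁺ ≡ 1 mol CaCO₃): 134,200 / 100.1 g/mol = 1341 mol.
(b) Mass of CaCl₂: 1341 × 111 = 148,800 g.

(a) 26.0 kg; (b) 149 kg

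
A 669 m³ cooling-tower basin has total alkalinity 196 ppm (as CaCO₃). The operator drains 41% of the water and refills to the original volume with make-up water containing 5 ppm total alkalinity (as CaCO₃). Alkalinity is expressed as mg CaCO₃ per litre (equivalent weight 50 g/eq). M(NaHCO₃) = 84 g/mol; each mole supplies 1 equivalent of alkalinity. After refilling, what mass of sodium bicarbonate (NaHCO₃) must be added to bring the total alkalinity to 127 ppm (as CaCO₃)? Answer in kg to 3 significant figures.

10.5 kg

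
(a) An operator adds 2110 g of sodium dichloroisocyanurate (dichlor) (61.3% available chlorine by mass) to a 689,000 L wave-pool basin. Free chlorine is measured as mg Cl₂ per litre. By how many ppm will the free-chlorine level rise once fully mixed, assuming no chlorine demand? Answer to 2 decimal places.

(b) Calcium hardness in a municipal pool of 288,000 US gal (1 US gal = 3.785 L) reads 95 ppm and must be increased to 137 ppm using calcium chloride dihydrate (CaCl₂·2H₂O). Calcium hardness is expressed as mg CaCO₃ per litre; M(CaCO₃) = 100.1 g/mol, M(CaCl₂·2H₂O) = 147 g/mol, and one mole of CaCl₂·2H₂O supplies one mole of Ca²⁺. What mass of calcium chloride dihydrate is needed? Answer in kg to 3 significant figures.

(a) Available chlorine delivered: 2110 g × 0.613 = 1293 g as Cl₂.
(a) Concentration rise: 1293 g / 689,000 L = 1.877 mg/L = 1.88 ppm.

(b) Volume: 288,000 US gal × 3.785 L/gal = 1,090,080 L.
(b) Hardness to add: (137 − 95) = 42 mg/L as CaCO₃ × 1,090,080 L = 45,780 g as CaCO₃.
(b) Moles of Ca²⁺ (1 mol Ca²⁺ ≡ 1 mol CaCO₃): 45,780 / 100.1 g/mol = 457.4 mol.
(b) Mass of CaCl₂·2H₂O: 457.4 × 147 = 67,230 g.

(a) 1.88 ppm; (b) 67.2 kg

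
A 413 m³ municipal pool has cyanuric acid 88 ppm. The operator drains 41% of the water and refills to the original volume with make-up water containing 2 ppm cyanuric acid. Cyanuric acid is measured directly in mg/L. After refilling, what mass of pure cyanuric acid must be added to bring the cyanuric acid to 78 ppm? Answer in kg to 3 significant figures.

10.4 kg

Volume: 413 m³ = 413,000 L.
After draining 41% and refilling: 88 × 0.59 + 2 × 0.41 = 52.74 ppm.
Deficit to target: 78 − 52.74 = 25.26 mg/L.
Mass: 25.26 mg/L × 413,000 L = 10,430 g cyanuric acid.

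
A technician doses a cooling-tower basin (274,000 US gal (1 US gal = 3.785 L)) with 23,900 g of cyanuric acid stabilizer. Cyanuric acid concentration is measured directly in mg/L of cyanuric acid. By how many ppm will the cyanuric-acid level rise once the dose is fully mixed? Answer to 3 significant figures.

23.0 ppm

Volume: 274,000 US gal × 3.785 L/gal = 1,037,090 L.
Rise: 23,900 g / 1,037,090 L × 1000 = 23.05 mg/L.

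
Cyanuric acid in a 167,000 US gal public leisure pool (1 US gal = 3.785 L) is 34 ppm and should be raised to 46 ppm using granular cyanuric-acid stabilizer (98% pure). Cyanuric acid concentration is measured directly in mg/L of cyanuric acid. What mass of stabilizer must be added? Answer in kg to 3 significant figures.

Volume: 167,000 US gal × 3.785 L/gal = 632,095 L.
CYA to add: (46 − 34) = 12 mg/L × 632,095 L = 7585 g cyanuric acid.
At 98% purity: 7585 / 0.98 = 7740 g product.

7.74 kg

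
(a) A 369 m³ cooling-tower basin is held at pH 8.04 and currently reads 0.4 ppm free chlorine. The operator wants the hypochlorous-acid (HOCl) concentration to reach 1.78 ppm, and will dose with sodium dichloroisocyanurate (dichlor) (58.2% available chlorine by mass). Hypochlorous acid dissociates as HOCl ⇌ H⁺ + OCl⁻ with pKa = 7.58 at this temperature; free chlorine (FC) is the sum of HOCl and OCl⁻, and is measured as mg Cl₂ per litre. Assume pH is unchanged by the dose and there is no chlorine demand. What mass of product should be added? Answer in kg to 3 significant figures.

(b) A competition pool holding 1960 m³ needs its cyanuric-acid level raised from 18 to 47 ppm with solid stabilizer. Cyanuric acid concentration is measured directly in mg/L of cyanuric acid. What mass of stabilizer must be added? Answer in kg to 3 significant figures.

(a) 4.13 kg; (b) 56.8 kg

(a) Volume: 369 m³ = 369,000 L.
(a) [OCl⁻]/[HOCl] = 10^(pH − pKa) = 10^(8.04 − 7.58) = 2.884; fraction as HOCl = 1/(1 + 2.884) = 0.2575.
(a) Free chlorine required for 1.78 ppm HOCl: 1.78 / 0.2575 = 6.914 ppm.
(a) FC to add: 6.914 − 0.4 = 6.514 mg/L as Cl₂.
(a) Cl₂ equivalent: 6.514 mg/L × 369,000 L = 2404 g.
(a) Product at 58.2% available Cl: 2404 / 0.582 = 4130 g.

(b) Volume: 1960 m³ = 1,960,000 L.
(b) CYA to add: (47 − 18) = 29 mg/L × 1,960,000 L = 56,840 g cyanuric acid.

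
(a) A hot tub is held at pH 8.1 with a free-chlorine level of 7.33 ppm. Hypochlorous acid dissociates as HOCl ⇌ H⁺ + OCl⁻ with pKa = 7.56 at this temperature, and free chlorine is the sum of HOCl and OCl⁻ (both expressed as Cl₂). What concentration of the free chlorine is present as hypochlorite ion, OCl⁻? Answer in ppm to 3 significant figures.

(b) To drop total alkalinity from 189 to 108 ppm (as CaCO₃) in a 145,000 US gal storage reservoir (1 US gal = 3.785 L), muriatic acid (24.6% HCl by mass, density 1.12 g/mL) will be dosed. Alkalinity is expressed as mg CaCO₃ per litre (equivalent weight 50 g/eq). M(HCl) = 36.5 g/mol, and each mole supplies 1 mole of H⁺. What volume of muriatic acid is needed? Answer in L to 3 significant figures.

(a) 5.69 ppm; (b) 118 L

(a) [OCl⁻]/[HOCl] = 10^(pH − pKa) = 10^(8.1 − 7.56) = 10^0.54 = 3.467.
(a) Fraction as HOCl = 1 / (1 + 3.467) = 0.2238.
(a) OCl⁻ = (1 − 0.2238) × 7.33 ppm = 5.689 ppm.

(b) Volume: 145,000 US gal × 3.785 L/gal = 548,825 L.
(b) Alkalinity to neutralize: (189 − 108) = 81 mg/L as CaCO₃ × 548,825 L = 44,450 g as CaCO₃.
(b) Equivalents of H⁺ required: 44,450 ÷ 50 g/eq = 889.1 eq = 889.1 mol HCl.
(b) Mass of HCl: 889.1 × 36.5 = 32,450 g.
(b) Mass of 24.6% solution: 32,450 / 0.246 = 131,900 g.
(b) Volume: 131,900 g ÷ 1.12 g/mL = 117,800 mL.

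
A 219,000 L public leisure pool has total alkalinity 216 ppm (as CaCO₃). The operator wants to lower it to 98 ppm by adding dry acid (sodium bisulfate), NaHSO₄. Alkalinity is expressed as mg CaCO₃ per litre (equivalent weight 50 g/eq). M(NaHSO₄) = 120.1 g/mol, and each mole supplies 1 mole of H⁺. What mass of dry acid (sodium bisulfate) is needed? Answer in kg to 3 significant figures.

Alkalinity to neutralize: (216 − 98) = 118 mg/L as CaCO₃ × 219,000 L = 25,840 g as CaCO₃.
Equivalents of H⁺ required: 25,840 ÷ 50 g/eq = 516.8 eq = 516.8 mol NaHSO₄.
Mass of NaHSO₄: 516.8 × 120.1 = 62,070 g.

62.1 kg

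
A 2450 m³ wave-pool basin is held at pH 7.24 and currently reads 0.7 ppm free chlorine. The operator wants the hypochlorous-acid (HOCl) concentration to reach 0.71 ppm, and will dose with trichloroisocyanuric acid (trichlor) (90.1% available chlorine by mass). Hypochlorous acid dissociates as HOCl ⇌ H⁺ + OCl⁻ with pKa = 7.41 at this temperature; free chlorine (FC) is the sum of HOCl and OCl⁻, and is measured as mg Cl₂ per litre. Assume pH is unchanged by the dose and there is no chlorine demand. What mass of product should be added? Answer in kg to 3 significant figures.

Volume: 2450 m³ = 2,450,000 L.
[OCl⁻]/[HOCl] = 10^(pH − pKa) = 10^(7.24 − 7.41) = 0.6761; fraction as HOCl = 1/(1 + 0.6761) = 0.5966.
Free chlorine required for 0.71 ppm HOCl: 0.71 / 0.5966 = 1.19 ppm.
FC to add: 1.19 − 0.7 = 0.49 mg/L as Cl₂.
Cl₂ equivalent: 0.49 mg/L × 2,450,000 L = 1201 g.
Product at 90.1% available Cl: 1201 / 0.901 = 1332 g.

1.33 kg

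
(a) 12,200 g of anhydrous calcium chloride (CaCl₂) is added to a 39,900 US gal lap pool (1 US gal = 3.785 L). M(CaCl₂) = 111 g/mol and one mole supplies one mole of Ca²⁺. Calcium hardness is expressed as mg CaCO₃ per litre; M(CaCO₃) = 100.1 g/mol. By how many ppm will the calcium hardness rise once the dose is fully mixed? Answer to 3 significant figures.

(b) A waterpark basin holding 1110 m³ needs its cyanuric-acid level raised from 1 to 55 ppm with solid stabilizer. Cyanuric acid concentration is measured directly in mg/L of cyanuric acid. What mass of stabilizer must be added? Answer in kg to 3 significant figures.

(a) 72.9 ppm; (b) 59.9 kg

(a) Volume: 39,900 US gal × 3.785 L/gal = 151,022 L.
(a) Moles of Ca²⁺: 12,200 g ÷ 111 g/mol = 109.9 mol.
(a) As CaCO₃: 109.9 mol × 100.1 g/mol = 11,000 g.
(a) Rise: 11,000 g / 151,022 L × 1000 = 72.85 mg/L.

(b) Volume: 1110 m³ = 1,110,000 L.
(b) CYA to add: (55 − 1) = 54 mg/L × 1,110,000 L = 59,940 g cyanuric acid.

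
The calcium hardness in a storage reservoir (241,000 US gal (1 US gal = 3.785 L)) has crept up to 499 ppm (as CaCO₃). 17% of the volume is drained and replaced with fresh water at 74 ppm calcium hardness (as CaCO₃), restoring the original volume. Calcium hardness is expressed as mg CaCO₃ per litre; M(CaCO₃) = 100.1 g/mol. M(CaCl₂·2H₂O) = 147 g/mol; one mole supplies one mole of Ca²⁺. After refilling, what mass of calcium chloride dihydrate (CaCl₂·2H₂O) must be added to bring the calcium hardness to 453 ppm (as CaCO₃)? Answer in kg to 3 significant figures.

Volume: 241,000 US gal × 3.785 L/gal = 912,185 L.
After draining 17% and refilling: 499 × 0.83 + 74 × 0.17 = 426.75 ppm.
Deficit to target: 453 − 426.75 = 26.25 mg/L.
As CaCO₃: 26.25 mg/L × 912,185 L = 23,940 g; ÷ 100.1 = 239.2 mol Ca²⁺.
Mass: 239.2 × 147 = 35,160 g.

35.2 kg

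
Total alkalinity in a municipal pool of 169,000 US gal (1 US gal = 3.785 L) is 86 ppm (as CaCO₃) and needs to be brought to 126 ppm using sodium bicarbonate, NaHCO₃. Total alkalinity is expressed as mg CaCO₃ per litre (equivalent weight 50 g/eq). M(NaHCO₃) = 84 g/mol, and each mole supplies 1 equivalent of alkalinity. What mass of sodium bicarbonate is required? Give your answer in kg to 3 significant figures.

43.0 kg

Volume: 169,000 US gal × 3.785 L/gal = 639,665 L.
Alkalinity to add: (126 − 86) = 40 mg/L as CaCO₃ × 639,665 L = 25,590 g as CaCO₃.
Equivalents: 25,590 g ÷ 50 g/eq = 511.7 eq.
NaHCO₃ supplies 1 eq per mole → 511.7 mol.
Mass: 511.7 mol × 84 g/mol = 42,990 g.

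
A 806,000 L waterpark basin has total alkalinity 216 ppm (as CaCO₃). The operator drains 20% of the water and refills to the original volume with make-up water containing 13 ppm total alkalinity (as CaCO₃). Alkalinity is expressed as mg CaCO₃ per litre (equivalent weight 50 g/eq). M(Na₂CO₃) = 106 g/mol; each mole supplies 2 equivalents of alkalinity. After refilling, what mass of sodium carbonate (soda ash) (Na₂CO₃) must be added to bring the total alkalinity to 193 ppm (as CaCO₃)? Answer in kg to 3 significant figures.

15.0 kg

After draining 20% and refilling: 216 × 0.80 + 13 × 0.20 = 175.4 ppm.
Deficit to target: 193 − 175.4 = 17.6 mg/L.
As CaCO₃: 17.6 mg/L × 806,000 L = 14,190 g; ÷ 50 g/eq ÷ 2 = 141.9 mol Na₂CO₃.
Mass: 141.9 × 106 = 15,040 g.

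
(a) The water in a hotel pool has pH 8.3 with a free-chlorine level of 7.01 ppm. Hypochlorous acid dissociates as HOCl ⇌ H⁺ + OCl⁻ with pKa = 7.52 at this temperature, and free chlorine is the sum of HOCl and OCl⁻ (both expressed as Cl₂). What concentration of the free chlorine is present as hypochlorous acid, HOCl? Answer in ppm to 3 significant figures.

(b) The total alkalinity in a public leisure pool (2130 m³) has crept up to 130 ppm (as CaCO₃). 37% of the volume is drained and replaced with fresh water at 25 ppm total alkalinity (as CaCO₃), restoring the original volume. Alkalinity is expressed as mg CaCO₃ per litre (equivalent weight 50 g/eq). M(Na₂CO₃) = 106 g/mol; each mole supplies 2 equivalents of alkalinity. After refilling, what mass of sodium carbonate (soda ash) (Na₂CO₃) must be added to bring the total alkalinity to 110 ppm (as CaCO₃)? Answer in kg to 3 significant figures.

(a) [OCl⁻]/[HOCl] = 10^(pH − pKa) = 10^(8.3 − 7.52) = 10^0.78 = 6.026.
(a) Fraction as HOCl = 1 / (1 + 6.026) = 0.1423.
(a) HOCl = 0.1423 × 7.01 ppm = 0.9978 ppm.

(b) Volume: 2130 m³ = 2,130,000 L.
(b) After draining 37% and refilling: 130 × 0.63 + 25 × 0.37 = 91.15 ppm.
(b) Deficit to target: 110 − 91.15 = 18.85 mg/L.
(b) As CaCO₃: 18.85 mg/L × 2,130,000 L = 40,150 g; ÷ 50 g/eq ÷ 2 = 401.5 mol Na₂CO₃.
(b) Mass: 401.5 × 106 = 42,560 g.

(a) 0.998 ppm; (b) 42.6 kg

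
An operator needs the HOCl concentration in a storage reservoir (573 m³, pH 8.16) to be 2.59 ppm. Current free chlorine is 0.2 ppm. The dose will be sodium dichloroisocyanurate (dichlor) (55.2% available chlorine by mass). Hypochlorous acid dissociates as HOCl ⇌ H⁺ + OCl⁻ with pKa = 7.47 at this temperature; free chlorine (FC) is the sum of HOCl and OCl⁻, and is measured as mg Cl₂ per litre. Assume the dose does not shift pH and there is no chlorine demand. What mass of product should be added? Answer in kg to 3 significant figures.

15.6 kg

Volume: 573 m³ = 573,000 L.
[OCl⁻]/[HOCl] = 10^(pH − pKa) = 10^(8.16 − 7.47) = 4.898; fraction as HOCl = 1/(1 + 4.898) = 0.1696.
Free chlorine required for 2.59 ppm HOCl: 2.59 / 0.1696 = 15.28 ppm.
FC to add: 15.28 − 0.2 = 15.08 mg/L as Cl₂.
Cl₂ equivalent: 15.08 mg/L × 573,000 L = 8638 g.
Product at 55.2% available Cl: 8638 / 0.552 = 15,650 g.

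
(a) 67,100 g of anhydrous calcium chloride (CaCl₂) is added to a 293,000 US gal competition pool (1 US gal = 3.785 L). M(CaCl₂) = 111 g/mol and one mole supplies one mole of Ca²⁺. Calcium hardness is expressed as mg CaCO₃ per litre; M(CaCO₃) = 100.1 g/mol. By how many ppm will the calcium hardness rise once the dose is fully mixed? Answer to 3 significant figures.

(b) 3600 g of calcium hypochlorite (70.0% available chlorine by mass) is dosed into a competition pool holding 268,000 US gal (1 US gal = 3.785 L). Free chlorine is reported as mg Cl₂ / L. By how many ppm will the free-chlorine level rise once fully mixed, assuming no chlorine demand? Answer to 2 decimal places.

(a) Volume: 293,000 US gal × 3.785 L/gal = 1,109,005 L.
(a) Moles of Ca²⁺: 67,100 g ÷ 111 g/mol = 604.5 mol.
(a) As CaCO₃: 604.5 mol × 100.1 g/mol = 60,510 g.
(a) Rise: 60,510 g / 1,109,005 L × 1000 = 54.56 mg/L.

(b) Volume: 268,000 US gal × 3.785 L/gal = 1,014,380 L.
(b) Available chlorine delivered: 3600 g × 0.7 = 2520 g as Cl₂.
(b) Concentration rise: 2520 g / 1,014,380 L = 2.484 mg/L = 2.48 ppm.

(a) 54.6 ppm; (b) 2.48 ppm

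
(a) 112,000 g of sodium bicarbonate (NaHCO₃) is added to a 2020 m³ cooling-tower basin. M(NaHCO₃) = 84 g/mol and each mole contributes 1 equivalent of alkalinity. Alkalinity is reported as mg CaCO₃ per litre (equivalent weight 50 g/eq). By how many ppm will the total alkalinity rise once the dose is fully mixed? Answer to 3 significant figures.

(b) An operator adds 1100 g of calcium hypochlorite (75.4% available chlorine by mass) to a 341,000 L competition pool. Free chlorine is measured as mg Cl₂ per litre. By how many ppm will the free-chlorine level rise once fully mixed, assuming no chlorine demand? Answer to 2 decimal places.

(a) Volume: 2020 m³ = 2,020,000 L.
(a) Moles of NaHCO₃: 112,000 g ÷ 84 g/mol = 1333 mol → 1333 eq of alkalinity.
(a) As CaCO₃: 1333 eq × 50 g/eq = 66,670 g.
(a) Rise: 66,670 g / 2,020,000 L × 1000 = 33 mg/L.

(b) Available chlorine delivered: 1100 g × 0.754 = 829.4 g as Cl₂.
(b) Concentration rise: 829.4 g / 341,000 L = 2.432 mg/L = 2.43 ppm.

(a) 33.0 ppm; (b) 2.43 ppm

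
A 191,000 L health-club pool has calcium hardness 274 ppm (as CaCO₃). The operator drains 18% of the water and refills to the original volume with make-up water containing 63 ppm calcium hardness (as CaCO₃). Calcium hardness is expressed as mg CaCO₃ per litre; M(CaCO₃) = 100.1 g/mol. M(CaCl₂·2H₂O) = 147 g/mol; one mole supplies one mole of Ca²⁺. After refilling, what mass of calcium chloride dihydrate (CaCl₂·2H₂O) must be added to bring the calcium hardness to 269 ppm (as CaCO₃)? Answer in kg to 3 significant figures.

After draining 18% and refilling: 274 × 0.82 + 63 × 0.18 = 236.02 ppm.
Deficit to target: 269 − 236.02 = 32.98 mg/L.
As CaCO₃: 32.98 mg/L × 191,000 L = 6299 g; ÷ 100.1 = 62.93 mol Ca²⁺.
Mass: 62.93 × 147 = 9251 g.

9.25 kg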